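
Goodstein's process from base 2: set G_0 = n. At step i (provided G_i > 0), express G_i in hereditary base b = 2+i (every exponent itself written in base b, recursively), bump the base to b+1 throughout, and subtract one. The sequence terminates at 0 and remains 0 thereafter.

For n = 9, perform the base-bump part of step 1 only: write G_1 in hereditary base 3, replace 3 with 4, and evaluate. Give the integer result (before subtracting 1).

1024

(0) 9|_2 = 2^(2 + 1) + 1 ↦ 3^(3 + 1) + 1|_3 = 82 ⇒ 81
(1) 81|_3 = 3^(3 + 1) ↦ 4^(4 + 1)|_4 = 1024 ⇒ 1023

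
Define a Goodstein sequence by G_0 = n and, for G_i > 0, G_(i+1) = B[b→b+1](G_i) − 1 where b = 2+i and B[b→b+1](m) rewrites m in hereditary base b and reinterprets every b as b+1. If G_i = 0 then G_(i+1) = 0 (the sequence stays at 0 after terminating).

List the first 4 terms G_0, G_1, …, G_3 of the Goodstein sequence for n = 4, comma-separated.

4 —HB2→ 2^2 —bump→ 3^3 = 27 —(−1)→ 26
26 —HB3→ 2·3^2 + 2·3 + 2 —bump→ 2·4^2 + 2·4 + 2 = 42 —(−1)→ 41
41 —HB4→ 2·4^2 + 2·4 + 1 —bump→ 2·5^2 + 2·5 + 1 = 61 —(−1)→ 60

4, 26, 41, 60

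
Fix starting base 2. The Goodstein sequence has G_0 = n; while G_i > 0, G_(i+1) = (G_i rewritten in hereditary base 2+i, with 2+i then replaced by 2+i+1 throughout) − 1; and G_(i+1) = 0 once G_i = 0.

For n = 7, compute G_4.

46657

7 —HB2→ 2^2 + 2 + 1 —bump→ 3^3 + 3 + 1 = 31 —(−1)→ 30
30 —HB3→ 3^3 + 3 —bump→ 4^4 + 4 = 260 —(−1)→ 259
259 —HB4→ 4^4 + 3 —bump→ 5^5 + 3 = 3128 —(−1)→ 3127
3127 —HB5→ 5^5 + 2 —bump→ 6^6 + 2 = 46658 —(−1)→ 46657
46657 —HB6→ 6^6 + 1 —bump→ 7^7 + 1 = 823544 —(−1)→ 823543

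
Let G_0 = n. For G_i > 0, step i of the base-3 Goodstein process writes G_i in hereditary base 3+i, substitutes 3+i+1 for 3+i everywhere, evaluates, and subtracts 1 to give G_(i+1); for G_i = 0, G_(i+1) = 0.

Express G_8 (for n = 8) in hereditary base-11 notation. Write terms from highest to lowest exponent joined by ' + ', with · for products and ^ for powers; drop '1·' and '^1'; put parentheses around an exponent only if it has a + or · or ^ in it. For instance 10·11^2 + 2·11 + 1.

11

8 —HB3→ 2·3 + 2 —bump→ 2·4 + 2 = 10 —(−1)→ 9
9 —HB4→ 2·4 + 1 —bump→ 2·5 + 1 = 11 —(−1)→ 10
10 —HB5→ 2·5 —bump→ 2·6 = 12 —(−1)→ 11
11 —HB6→ 6 + 5 —bump→ 7 + 5 = 12 —(−1)→ 11
11 —HB7→ 7 + 4 —bump→ 8 + 4 = 12 —(−1)→ 11
11 —HB8→ 8 + 3 —bump→ 9 + 3 = 12 —(−1)→ 11
11 —HB9→ 9 + 2 —bump→ 10 + 2 = 12 —(−1)→ 11
11 —HB10→ 10 + 1 —bump→ 11 + 1 = 12 —(−1)→ 11
11 —HB11→ 11 —bump→ 12 = 12 —(−1)→ 11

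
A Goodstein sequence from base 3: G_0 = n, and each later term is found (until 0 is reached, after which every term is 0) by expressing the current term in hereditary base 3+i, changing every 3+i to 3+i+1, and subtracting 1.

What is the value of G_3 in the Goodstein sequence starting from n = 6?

7

G_0=6  [base 3] 2·3  →[3↦4]→  2·4 = 8  −1 ⇒ G_1=7
G_1=7  [base 4] 4 + 3  →[4↦5]→  5 + 3 = 8  −1 ⇒ G_2=7
G_2=7  [base 5] 5 + 2  →[5↦6]→  6 + 2 = 8  −1 ⇒ G_3=7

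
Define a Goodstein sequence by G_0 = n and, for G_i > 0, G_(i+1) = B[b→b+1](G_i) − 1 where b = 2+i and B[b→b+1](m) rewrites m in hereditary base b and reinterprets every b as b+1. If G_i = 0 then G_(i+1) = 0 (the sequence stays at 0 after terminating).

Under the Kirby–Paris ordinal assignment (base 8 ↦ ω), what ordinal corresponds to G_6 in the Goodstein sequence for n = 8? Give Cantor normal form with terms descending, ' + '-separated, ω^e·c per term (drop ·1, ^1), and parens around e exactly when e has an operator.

ω^ω·2 + ω^2·2 + ω + 3

8 —HB2→ 2^(2 + 1) —bump→ 3^(3 + 1) = 81 —(−1)→ 80
80 —HB3→ 2·3^3 + 2·3^2 + 2·3 + 2 —bump→ 2·4^4 + 2·4^2 + 2·4 + 2 = 554 —(−1)→ 553
553 —HB4→ 2·4^4 + 2·4^2 + 2·4 + 1 —bump→ 2·5^5 + 2·5^2 + 2·5 + 1 = 6311 —(−1)→ 6310
6310 —HB5→ 2·5^5 + 2·5^2 + 2·5 —bump→ 2·6^6 + 2·6^2 + 2·6 = 93396 —(−1)→ 93395
93395 —HB6→ 2·6^6 + 2·6^2 + 6 + 5 —bump→ 2·7^7 + 2·7^2 + 7 + 5 = 1647196 —(−1)→ 1647195
1647195 —HB7→ 2·7^7 + 2·7^2 + 7 + 4 —bump→ 2·8^8 + 2·8^2 + 8 + 4 = 33554572 —(−1)→ 33554571
33554571 —HB8→ 2·8^8 + 2·8^2 + 8 + 3 —bump→ 2·9^9 + 2·9^2 + 9 + 3 = 774841152 —(−1)→ 774841151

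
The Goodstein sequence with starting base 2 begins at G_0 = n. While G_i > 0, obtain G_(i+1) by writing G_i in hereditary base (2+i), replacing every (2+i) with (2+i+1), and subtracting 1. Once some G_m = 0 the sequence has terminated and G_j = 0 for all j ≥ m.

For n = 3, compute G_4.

i=0: 3 = 2 + 1 (b=2); 2→3: 3 + 1 = 4; 4−1 = 3
i=1: 3 = 3 (b=3); 3→4: 4 = 4; 4−1 = 3
i=2: 3 = 3 (b=4); 4→5: 3 = 3; 3−1 = 2
i=3: 2 = 2 (b=5); 5→6: 2 = 2; 2−1 = 1
i=4: 1 = 1 (b=6); 6→7: 1 = 1; 1−1 = 0

1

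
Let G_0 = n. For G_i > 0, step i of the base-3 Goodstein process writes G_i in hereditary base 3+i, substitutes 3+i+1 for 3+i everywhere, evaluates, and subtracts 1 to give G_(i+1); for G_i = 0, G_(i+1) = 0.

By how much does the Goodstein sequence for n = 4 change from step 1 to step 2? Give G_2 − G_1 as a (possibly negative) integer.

base 3: 4 = 3 + 1; at 4: 4 + 1 = 5; next = 4
base 4: 4 = 4; at 5: 5 = 5; next = 4

0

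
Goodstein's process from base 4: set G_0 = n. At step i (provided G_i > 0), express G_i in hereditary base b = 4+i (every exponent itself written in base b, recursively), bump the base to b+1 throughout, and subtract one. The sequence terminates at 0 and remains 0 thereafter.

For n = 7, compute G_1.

7

i=0: 7 = 4 + 3 (b=4); 4→5: 5 + 3 = 8; 8−1 = 7
i=1: 7 = 5 + 2 (b=5); 5→6: 6 + 2 = 8; 8−1 = 7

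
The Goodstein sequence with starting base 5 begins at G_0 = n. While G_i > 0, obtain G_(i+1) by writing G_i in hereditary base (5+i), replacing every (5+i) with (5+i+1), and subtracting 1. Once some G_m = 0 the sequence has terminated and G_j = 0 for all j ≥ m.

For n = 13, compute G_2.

(0) 13|_5 = 2·5 + 3 ↦ 2·6 + 3|_6 = 15 ⇒ 14
(1) 14|_6 = 2·6 + 2 ↦ 2·7 + 2|_7 = 16 ⇒ 15
(2) 15|_7 = 2·7 + 1 ↦ 2·8 + 1|_8 = 17 ⇒ 16

15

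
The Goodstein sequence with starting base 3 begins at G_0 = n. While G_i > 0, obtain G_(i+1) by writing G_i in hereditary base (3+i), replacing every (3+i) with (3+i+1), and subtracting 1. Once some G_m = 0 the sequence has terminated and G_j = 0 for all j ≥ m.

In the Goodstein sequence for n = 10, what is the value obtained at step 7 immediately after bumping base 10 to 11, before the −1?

step 0: 10 = 3^2 + 1; sub 4 for 3: 4^2 + 1; = 17; G_1 = 17−1 = 16
step 1: 16 = 4^2; sub 5 for 4: 5^2; = 25; G_2 = 25−1 = 24
step 2: 24 = 4·5 + 4; sub 6 for 5: 4·6 + 4; = 28; G_3 = 28−1 = 27
step 3: 27 = 4·6 + 3; sub 7 for 6: 4·7 + 3; = 31; G_4 = 31−1 = 30
step 4: 30 = 4·7 + 2; sub 8 for 7: 4·8 + 2; = 34; G_5 = 34−1 = 33
step 5: 33 = 4·8 + 1; sub 9 for 8: 4·9 + 1; = 37; G_6 = 37−1 = 36
step 6: 36 = 4·9; sub 10 for 9: 4·10; = 40; G_7 = 40−1 = 39

42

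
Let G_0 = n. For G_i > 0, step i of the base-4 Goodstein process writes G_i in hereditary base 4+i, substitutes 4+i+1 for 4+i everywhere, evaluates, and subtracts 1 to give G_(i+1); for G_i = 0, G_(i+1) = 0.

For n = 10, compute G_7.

13

(0) 10|_4 = 2·4 + 2 ↦ 2·5 + 2|_5 = 12 ⇒ 11
(1) 11|_5 = 2·5 + 1 ↦ 2·6 + 1|_6 = 13 ⇒ 12
(2) 12|_6 = 2·6 ↦ 2·7|_7 = 14 ⇒ 13
(3) 13|_7 = 7 + 6 ↦ 8 + 6|_8 = 14 ⇒ 13
(4) 13|_8 = 8 + 5 ↦ 9 + 5|_9 = 14 ⇒ 13
(5) 13|_9 = 9 + 4 ↦ 10 + 4|_10 = 14 ⇒ 13
(6) 13|_10 = 10 + 3 ↦ 11 + 3|_11 = 14 ⇒ 13
(7) 13|_11 = 11 + 2 ↦ 12 + 2|_12 = 14 ⇒ 13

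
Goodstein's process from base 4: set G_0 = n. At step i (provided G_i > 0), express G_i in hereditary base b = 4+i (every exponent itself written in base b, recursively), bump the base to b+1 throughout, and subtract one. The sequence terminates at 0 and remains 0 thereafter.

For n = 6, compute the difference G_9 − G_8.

6 —HB4→ 4 + 2 —bump→ 5 + 2 = 7 —(−1)→ 6
6 —HB5→ 5 + 1 —bump→ 6 + 1 = 7 —(−1)→ 6
6 —HB6→ 6 —bump→ 7 = 7 —(−1)→ 6
6 —HB7→ 6 —bump→ 6 = 6 —(−1)→ 5
5 —HB8→ 5 —bump→ 5 = 5 —(−1)→ 4
4 —HB9→ 4 —bump→ 4 = 4 —(−1)→ 3
3 —HB10→ 3 —bump→ 3 = 3 —(−1)→ 2
2 —HB11→ 2 —bump→ 2 = 2 —(−1)→ 1
1 —HB12→ 1 —bump→ 1 = 1 —(−1)→ 0

-1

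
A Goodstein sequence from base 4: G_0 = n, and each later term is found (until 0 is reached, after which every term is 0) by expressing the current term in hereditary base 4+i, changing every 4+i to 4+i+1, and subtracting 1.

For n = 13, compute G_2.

17

step 0: 13 = 3·4 + 1; sub 5 for 4: 3·5 + 1; = 16; G_1 = 16−1 = 15
step 1: 15 = 3·5; sub 6 for 5: 3·6; = 18; G_2 = 18−1 = 17
step 2: 17 = 2·6 + 5; sub 7 for 6: 2·7 + 5; = 19; G_3 = 19−1 = 18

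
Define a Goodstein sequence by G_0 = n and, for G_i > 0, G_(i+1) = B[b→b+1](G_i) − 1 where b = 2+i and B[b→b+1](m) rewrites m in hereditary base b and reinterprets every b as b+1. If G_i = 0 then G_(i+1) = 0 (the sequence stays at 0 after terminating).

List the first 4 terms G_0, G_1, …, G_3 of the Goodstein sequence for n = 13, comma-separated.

13, 108, 1279, 16092

13 —HB2→ 2^(2 + 1) + 2^2 + 1 —bump→ 3^(3 + 1) + 3^3 + 1 = 109 —(−1)→ 108
108 —HB3→ 3^(3 + 1) + 3^3 —bump→ 4^(4 + 1) + 4^4 = 1280 —(−1)→ 1279
1279 —HB4→ 4^(4 + 1) + 3·4^3 + 3·4^2 + 3·4 + 3 —bump→ 5^(5 + 1) + 3·5^3 + 3·5^2 + 3·5 + 3 = 16093 —(−1)→ 16092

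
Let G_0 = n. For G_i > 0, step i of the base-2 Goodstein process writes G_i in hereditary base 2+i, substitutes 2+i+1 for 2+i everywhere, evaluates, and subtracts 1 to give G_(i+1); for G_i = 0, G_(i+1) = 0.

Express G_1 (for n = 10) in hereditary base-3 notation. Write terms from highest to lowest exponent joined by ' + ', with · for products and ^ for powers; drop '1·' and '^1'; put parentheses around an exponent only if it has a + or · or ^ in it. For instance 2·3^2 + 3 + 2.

3^(3 + 1) + 2

10 —HB2→ 2^(2 + 1) + 2 —bump→ 3^(3 + 1) + 3 = 84 —(−1)→ 83
83 —HB3→ 3^(3 + 1) + 2 —bump→ 4^(4 + 1) + 2 = 1026 —(−1)→ 1025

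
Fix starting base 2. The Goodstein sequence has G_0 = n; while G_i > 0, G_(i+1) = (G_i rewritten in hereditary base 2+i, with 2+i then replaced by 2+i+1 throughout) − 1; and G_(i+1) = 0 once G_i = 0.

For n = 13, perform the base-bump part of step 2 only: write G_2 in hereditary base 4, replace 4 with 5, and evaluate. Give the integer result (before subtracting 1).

16093

G_0=13  [base 2] 2^(2 + 1) + 2^2 + 1  →[2↦3]→  3^(3 + 1) + 3^3 + 1 = 109  −1 ⇒ G_1=108
G_1=108  [base 3] 3^(3 + 1) + 3^3  →[3↦4]→  4^(4 + 1) + 4^4 = 1280  −1 ⇒ G_2=1279
G_2=1279  [base 4] 4^(4 + 1) + 3·4^3 + 3·4^2 + 3·4 + 3  →[4↦5]→  5^(5 + 1) + 3·5^3 + 3·5^2 + 3·5 + 3 = 16093  −1 ⇒ G_3=16092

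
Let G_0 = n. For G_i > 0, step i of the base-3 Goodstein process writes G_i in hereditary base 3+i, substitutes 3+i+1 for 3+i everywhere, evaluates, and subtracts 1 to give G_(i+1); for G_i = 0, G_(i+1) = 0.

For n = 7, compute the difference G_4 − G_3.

G_0 = 7. HB_3(7) = 2·3 + 1. Bump = 9. G_1 = 8.
G_1 = 8. HB_4(8) = 2·4. Bump = 10. G_2 = 9.
G_2 = 9. HB_5(9) = 5 + 4. Bump = 10. G_3 = 9.
G_3 = 9. HB_6(9) = 6 + 3. Bump = 10. G_4 = 9.

0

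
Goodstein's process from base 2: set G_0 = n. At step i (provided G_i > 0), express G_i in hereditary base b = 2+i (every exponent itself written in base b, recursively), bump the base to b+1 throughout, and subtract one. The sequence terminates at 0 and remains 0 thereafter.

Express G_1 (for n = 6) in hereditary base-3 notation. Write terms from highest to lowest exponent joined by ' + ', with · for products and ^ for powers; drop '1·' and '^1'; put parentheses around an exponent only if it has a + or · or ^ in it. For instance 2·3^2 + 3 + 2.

G_0 = 6. HB_2(6) = 2^2 + 2. Bump = 30. G_1 = 29.
G_1 = 29. HB_3(29) = 3^3 + 2. Bump = 258. G_2 = 257.

3^3 + 2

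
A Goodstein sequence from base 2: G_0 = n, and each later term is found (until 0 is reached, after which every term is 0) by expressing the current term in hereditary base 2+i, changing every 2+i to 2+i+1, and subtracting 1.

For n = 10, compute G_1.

83

(0) 10|_2 = 2^(2 + 1) + 2 ↦ 3^(3 + 1) + 3|_3 = 84 ⇒ 83
(1) 83|_3 = 3^(3 + 1) + 2 ↦ 4^(4 + 1) + 2|_4 = 1026 ⇒ 1025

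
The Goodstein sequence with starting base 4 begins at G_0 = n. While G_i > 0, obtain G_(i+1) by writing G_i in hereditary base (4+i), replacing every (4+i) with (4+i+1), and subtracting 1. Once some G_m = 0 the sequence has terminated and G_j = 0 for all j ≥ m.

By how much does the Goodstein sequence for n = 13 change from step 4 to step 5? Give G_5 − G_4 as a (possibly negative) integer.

G_0=13  [base 4] 3·4 + 1  →[4↦5]→  3·5 + 1 = 16  −1 ⇒ G_1=15
G_1=15  [base 5] 3·5  →[5↦6]→  3·6 = 18  −1 ⇒ G_2=17
G_2=17  [base 6] 2·6 + 5  →[6↦7]→  2·7 + 5 = 19  −1 ⇒ G_3=18
G_3=18  [base 7] 2·7 + 4  →[7↦8]→  2·8 + 4 = 20  −1 ⇒ G_4=19
G_4=19  [base 8] 2·8 + 3  →[8↦9]→  2·9 + 3 = 21  −1 ⇒ G_5=20

1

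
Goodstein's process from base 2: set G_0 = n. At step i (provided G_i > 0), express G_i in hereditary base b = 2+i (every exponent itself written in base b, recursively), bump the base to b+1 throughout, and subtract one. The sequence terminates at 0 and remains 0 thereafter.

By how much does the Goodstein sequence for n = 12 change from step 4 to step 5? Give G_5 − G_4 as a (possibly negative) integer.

5484891

G_0=12  [base 2] 2^(2 + 1) + 2^2  →[2↦3]→  3^(3 + 1) + 3^3 = 108  −1 ⇒ G_1=107
G_1=107  [base 3] 3^(3 + 1) + 2·3^2 + 2·3 + 2  →[3↦4]→  4^(4 + 1) + 2·4^2 + 2·4 + 2 = 1066  −1 ⇒ G_2=1065
G_2=1065  [base 4] 4^(4 + 1) + 2·4^2 + 2·4 + 1  →[4↦5]→  5^(5 + 1) + 2·5^2 + 2·5 + 1 = 15686  −1 ⇒ G_3=15685
G_3=15685  [base 5] 5^(5 + 1) + 2·5^2 + 2·5  →[5↦6]→  6^(6 + 1) + 2·6^2 + 2·6 = 280020  −1 ⇒ G_4=280019
G_4=280019  [base 6] 6^(6 + 1) + 2·6^2 + 6 + 5  →[6↦7]→  7^(7 + 1) + 2·7^2 + 7 + 5 = 5764911  −1 ⇒ G_5=5764910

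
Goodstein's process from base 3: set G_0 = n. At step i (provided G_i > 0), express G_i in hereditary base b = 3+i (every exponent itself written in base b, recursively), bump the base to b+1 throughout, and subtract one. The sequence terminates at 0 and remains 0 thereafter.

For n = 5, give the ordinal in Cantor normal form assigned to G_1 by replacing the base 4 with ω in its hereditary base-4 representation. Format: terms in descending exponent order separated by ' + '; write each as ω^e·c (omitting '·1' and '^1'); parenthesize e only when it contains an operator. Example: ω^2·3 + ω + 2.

5 —HB3→ 3 + 2 —bump→ 4 + 2 = 6 —(−1)→ 5
5 —HB4→ 4 + 1 —bump→ 5 + 1 = 6 —(−1)→ 5

ω + 1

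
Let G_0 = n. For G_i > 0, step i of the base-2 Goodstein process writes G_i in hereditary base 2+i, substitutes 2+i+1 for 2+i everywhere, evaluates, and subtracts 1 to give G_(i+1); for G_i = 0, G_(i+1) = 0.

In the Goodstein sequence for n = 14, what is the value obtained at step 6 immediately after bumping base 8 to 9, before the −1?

i=0: 14 = 2^(2 + 1) + 2^2 + 2 (b=2); 2→3: 3^(3 + 1) + 3^3 + 3 = 111; 111−1 = 110
i=1: 110 = 3^(3 + 1) + 3^3 + 2 (b=3); 3→4: 4^(4 + 1) + 4^4 + 2 = 1282; 1282−1 = 1281
i=2: 1281 = 4^(4 + 1) + 4^4 + 1 (b=4); 4→5: 5^(5 + 1) + 5^5 + 1 = 18751; 18751−1 = 18750
i=3: 18750 = 5^(5 + 1) + 5^5 (b=5); 5→6: 6^(6 + 1) + 6^6 = 326592; 326592−1 = 326591
i=4: 326591 = 6^(6 + 1) + 5·6^5 + 5·6^4 + 5·6^3 + 5·6^2 + 5·6 + 5 (b=6); 6→7: 7^(7 + 1) + 5·7^5 + 5·7^4 + 5·7^3 + 5·7^2 + 5·7 + 5 = 5862841; 5862841−1 = 5862840
i=5: 5862840 = 7^(7 + 1) + 5·7^5 + 5·7^4 + 5·7^3 + 5·7^2 + 5·7 + 4 (b=7); 7→8: 8^(8 + 1) + 5·8^5 + 5·8^4 + 5·8^3 + 5·8^2 + 5·8 + 4 = 134404972; 134404972−1 = 134404971
i=6: 134404971 = 8^(8 + 1) + 5·8^5 + 5·8^4 + 5·8^3 + 5·8^2 + 5·8 + 3 (b=8); 8→9: 9^(9 + 1) + 5·9^5 + 5·9^4 + 5·9^3 + 5·9^2 + 5·9 + 3 = 3487116549; 3487116549−1 = 3487116548

3487116549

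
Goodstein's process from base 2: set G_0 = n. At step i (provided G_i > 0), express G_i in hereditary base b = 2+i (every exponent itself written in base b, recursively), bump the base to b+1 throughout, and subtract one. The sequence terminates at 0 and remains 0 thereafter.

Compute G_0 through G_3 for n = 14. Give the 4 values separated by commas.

G_0 = 14. HB_2(14) = 2^(2 + 1) + 2^2 + 2. Bump = 111. G_1 = 110.
G_1 = 110. HB_3(110) = 3^(3 + 1) + 3^3 + 2. Bump = 1282. G_2 = 1281.
G_2 = 1281. HB_4(1281) = 4^(4 + 1) + 4^4 + 1. Bump = 18751. G_3 = 18750.

14, 110, 1281, 18750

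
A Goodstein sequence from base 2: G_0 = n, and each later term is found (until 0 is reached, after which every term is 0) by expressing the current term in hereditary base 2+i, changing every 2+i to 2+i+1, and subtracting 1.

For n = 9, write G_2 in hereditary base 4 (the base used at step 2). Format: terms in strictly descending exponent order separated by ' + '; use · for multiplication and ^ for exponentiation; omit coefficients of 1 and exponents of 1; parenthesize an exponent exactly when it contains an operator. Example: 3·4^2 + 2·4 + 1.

3·4^4 + 3·4^3 + 3·4^2 + 3·4 + 3

9 —HB2→ 2^(2 + 1) + 1 —bump→ 3^(3 + 1) + 1 = 82 —(−1)→ 81
81 —HB3→ 3^(3 + 1) —bump→ 4^(4 + 1) = 1024 —(−1)→ 1023
1023 —HB4→ 3·4^4 + 3·4^3 + 3·4^2 + 3·4 + 3 —bump→ 3·5^5 + 3·5^3 + 3·5^2 + 3·5 + 3 = 9843 —(−1)→ 9842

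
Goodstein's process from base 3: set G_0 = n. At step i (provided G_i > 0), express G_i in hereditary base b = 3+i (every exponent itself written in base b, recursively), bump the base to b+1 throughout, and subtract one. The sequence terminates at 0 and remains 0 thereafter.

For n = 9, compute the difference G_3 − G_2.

2

i=0: 9 = 3^2 (b=3); 3→4: 4^2 = 16; 16−1 = 15
i=1: 15 = 3·4 + 3 (b=4); 4→5: 3·5 + 3 = 18; 18−1 = 17
i=2: 17 = 3·5 + 2 (b=5); 5→6: 3·6 + 2 = 20; 20−1 = 19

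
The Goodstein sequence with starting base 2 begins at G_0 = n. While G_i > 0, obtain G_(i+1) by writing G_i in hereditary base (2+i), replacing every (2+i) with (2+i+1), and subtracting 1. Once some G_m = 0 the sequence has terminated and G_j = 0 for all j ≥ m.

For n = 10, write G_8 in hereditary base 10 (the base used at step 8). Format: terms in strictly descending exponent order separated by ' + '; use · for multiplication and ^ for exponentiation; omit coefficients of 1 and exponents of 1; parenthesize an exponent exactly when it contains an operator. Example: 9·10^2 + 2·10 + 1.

G_0=10  [base 2] 2^(2 + 1) + 2  →[2↦3]→  3^(3 + 1) + 3 = 84  −1 ⇒ G_1=83
G_1=83  [base 3] 3^(3 + 1) + 2  →[3↦4]→  4^(4 + 1) + 2 = 1026  −1 ⇒ G_2=1025
G_2=1025  [base 4] 4^(4 + 1) + 1  →[4↦5]→  5^(5 + 1) + 1 = 15626  −1 ⇒ G_3=15625
G_3=15625  [base 5] 5^(5 + 1)  →[5↦6]→  6^(6 + 1) = 279936  −1 ⇒ G_4=279935
G_4=279935  [base 6] 5·6^6 + 5·6^5 + 5·6^4 + 5·6^3 + 5·6^2 + 5·6 + 5  →[6↦7]→  5·7^7 + 5·7^5 + 5·7^4 + 5·7^3 + 5·7^2 + 5·7 + 5 = 4215755  −1 ⇒ G_5=4215754
G_5=4215754  [base 7] 5·7^7 + 5·7^5 + 5·7^4 + 5·7^3 + 5·7^2 + 5·7 + 4  →[7↦8]→  5·8^8 + 5·8^5 + 5·8^4 + 5·8^3 + 5·8^2 + 5·8 + 4 = 84073324  −1 ⇒ G_6=84073323
G_6=84073323  [base 8] 5·8^8 + 5·8^5 + 5·8^4 + 5·8^3 + 5·8^2 + 5·8 + 3  →[8↦9]→  5·9^9 + 5·9^5 + 5·9^4 + 5·9^3 + 5·9^2 + 5·9 + 3 = 1937434593  −1 ⇒ G_7=1937434592
G_7=1937434592  [base 9] 5·9^9 + 5·9^5 + 5·9^4 + 5·9^3 + 5·9^2 + 5·9 + 2  →[9↦10]→  5·10^10 + 5·10^5 + 5·10^4 + 5·10^3 + 5·10^2 + 5·10 + 2 = 50000555552  −1 ⇒ G_8=50000555551
G_8=50000555551  [base 10] 5·10^10 + 5·10^5 + 5·10^4 + 5·10^3 + 5·10^2 + 5·10 + 1  →[10↦11]→  5·11^11 + 5·11^5 + 5·11^4 + 5·11^3 + 5·11^2 + 5·11 + 1 = 1426559238831  −1 ⇒ G_9=1426559238830

5·10^10 + 5·10^5 + 5·10^4 + 5·10^3 + 5·10^2 + 5·10 + 1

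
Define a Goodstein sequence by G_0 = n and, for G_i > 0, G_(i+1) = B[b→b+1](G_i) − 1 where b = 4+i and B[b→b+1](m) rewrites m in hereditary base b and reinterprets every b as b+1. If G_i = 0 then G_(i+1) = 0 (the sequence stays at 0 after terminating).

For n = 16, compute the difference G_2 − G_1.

3

base 4: 16 = 4^2; at 5: 5^2 = 25; next = 24
base 5: 24 = 4·5 + 4; at 6: 4·6 + 4 = 28; next = 27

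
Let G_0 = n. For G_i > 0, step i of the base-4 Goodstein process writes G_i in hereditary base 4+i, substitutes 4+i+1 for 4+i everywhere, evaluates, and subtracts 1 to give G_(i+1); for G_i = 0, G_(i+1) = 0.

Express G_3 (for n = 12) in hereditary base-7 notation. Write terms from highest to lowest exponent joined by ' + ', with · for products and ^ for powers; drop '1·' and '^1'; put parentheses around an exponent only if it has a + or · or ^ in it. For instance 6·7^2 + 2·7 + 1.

2·7 + 2

12 —HB4→ 3·4 —bump→ 3·5 = 15 —(−1)→ 14
14 —HB5→ 2·5 + 4 —bump→ 2·6 + 4 = 16 —(−1)→ 15
15 —HB6→ 2·6 + 3 —bump→ 2·7 + 3 = 17 —(−1)→ 16
16 —HB7→ 2·7 + 2 —bump→ 2·8 + 2 = 18 —(−1)→ 17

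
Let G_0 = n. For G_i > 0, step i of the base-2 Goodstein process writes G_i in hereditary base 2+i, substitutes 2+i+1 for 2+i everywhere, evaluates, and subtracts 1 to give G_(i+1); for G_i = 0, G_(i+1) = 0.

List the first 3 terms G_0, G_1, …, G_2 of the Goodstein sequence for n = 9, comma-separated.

[0] 9 ≡ 2^(2 + 1) + 1 (base 2). Lift 3: 82. −1: 81.
[1] 81 ≡ 3^(3 + 1) (base 3). Lift 4: 1024. −1: 1023.

9, 81, 1023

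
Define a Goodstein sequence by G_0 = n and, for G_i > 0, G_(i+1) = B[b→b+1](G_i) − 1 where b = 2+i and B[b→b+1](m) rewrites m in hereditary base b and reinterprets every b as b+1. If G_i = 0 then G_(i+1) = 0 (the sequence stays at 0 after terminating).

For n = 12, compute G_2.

G_0=12  [base 2] 2^(2 + 1) + 2^2  →[2↦3]→  3^(3 + 1) + 3^3 = 108  −1 ⇒ G_1=107
G_1=107  [base 3] 3^(3 + 1) + 2·3^2 + 2·3 + 2  →[3↦4]→  4^(4 + 1) + 2·4^2 + 2·4 + 2 = 1066  −1 ⇒ G_2=1065
G_2=1065  [base 4] 4^(4 + 1) + 2·4^2 + 2·4 + 1  →[4↦5]→  5^(5 + 1) + 2·5^2 + 2·5 + 1 = 15686  −1 ⇒ G_3=15685

1065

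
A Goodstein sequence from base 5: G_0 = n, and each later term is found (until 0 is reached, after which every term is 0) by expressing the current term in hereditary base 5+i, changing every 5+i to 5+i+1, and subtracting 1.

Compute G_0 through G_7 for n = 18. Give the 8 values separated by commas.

18 —HB5→ 3·5 + 3 —bump→ 3·6 + 3 = 21 —(−1)→ 20
20 —HB6→ 3·6 + 2 —bump→ 3·7 + 2 = 23 —(−1)→ 22
22 —HB7→ 3·7 + 1 —bump→ 3·8 + 1 = 25 —(−1)→ 24
24 —HB8→ 3·8 —bump→ 3·9 = 27 —(−1)→ 26
26 —HB9→ 2·9 + 8 —bump→ 2·10 + 8 = 28 —(−1)→ 27
27 —HB10→ 2·10 + 7 —bump→ 2·11 + 7 = 29 —(−1)→ 28
28 —HB11→ 2·11 + 6 —bump→ 2·12 + 6 = 30 —(−1)→ 29

18, 20, 22, 24, 26, 27, 28, 29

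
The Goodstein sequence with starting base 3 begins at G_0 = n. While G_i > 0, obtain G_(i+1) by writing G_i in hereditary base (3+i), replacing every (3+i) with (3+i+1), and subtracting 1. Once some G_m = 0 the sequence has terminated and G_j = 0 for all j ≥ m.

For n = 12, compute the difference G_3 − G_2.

10

step 0: 12 = 3^2 + 3; sub 4 for 3: 4^2 + 4; = 20; G_1 = 20−1 = 19
step 1: 19 = 4^2 + 3; sub 5 for 4: 5^2 + 3; = 28; G_2 = 28−1 = 27
step 2: 27 = 5^2 + 2; sub 6 for 5: 6^2 + 2; = 38; G_3 = 38−1 = 37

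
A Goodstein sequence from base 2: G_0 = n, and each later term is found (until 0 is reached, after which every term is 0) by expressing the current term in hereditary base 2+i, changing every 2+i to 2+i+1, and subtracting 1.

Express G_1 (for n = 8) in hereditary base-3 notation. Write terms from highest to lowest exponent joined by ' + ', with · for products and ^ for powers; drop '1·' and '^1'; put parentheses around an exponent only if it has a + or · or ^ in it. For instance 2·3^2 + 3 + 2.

i=0: 8 = 2^(2 + 1) (b=2); 2→3: 3^(3 + 1) = 81; 81−1 = 80
i=1: 80 = 2·3^3 + 2·3^2 + 2·3 + 2 (b=3); 3→4: 2·4^4 + 2·4^2 + 2·4 + 2 = 554; 554−1 = 553

2·3^3 + 2·3^2 + 2·3 + 2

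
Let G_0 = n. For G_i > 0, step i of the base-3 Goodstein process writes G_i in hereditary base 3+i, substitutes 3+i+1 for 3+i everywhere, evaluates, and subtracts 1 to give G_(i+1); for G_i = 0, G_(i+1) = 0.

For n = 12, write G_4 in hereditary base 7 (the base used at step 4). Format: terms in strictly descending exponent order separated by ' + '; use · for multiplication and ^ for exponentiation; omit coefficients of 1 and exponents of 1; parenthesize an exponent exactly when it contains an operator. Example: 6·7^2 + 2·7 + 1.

i=0: 12 = 3^2 + 3 (b=3); 3→4: 4^2 + 4 = 20; 20−1 = 19
i=1: 19 = 4^2 + 3 (b=4); 4→5: 5^2 + 3 = 28; 28−1 = 27
i=2: 27 = 5^2 + 2 (b=5); 5→6: 6^2 + 2 = 38; 38−1 = 37
i=3: 37 = 6^2 + 1 (b=6); 6→7: 7^2 + 1 = 50; 50−1 = 49
i=4: 49 = 7^2 (b=7); 7→8: 8^2 = 64; 64−1 = 63

7^2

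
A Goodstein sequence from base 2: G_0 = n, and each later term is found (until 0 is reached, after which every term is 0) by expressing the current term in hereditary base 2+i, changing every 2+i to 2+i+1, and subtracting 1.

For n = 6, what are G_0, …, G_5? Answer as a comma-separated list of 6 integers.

6, 29, 257, 3125, 46655, 98039

base 2: 6 = 2^2 + 2; at 3: 3^3 + 3 = 30; next = 29
base 3: 29 = 3^3 + 2; at 4: 4^4 + 2 = 258; next = 257
base 4: 257 = 4^4 + 1; at 5: 5^5 + 1 = 3126; next = 3125
base 5: 3125 = 5^5; at 6: 6^6 = 46656; next = 46655
base 6: 46655 = 5·6^5 + 5·6^4 + 5·6^3 + 5·6^2 + 5·6 + 5; at 7: 5·7^5 + 5·7^4 + 5·7^3 + 5·7^2 + 5·7 + 5 = 98040; next = 98039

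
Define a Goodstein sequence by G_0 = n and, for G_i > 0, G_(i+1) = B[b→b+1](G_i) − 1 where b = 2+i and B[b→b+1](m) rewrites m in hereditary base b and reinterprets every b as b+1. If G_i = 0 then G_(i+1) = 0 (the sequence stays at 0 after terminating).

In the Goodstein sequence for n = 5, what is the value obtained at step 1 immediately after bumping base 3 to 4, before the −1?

base 2: 5 = 2^2 + 1; at 3: 3^3 + 1 = 28; next = 27
base 3: 27 = 3^3; at 4: 4^4 = 256; next = 255

256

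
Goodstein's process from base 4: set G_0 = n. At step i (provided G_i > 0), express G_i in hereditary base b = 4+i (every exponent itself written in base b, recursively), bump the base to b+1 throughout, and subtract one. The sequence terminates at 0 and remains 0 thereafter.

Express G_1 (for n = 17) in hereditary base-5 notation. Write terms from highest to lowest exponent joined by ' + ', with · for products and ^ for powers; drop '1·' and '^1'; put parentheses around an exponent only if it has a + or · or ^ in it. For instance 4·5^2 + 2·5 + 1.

i=0: 17 = 4^2 + 1 (b=4); 4→5: 5^2 + 1 = 26; 26−1 = 25
i=1: 25 = 5^2 (b=5); 5→6: 6^2 = 36; 36−1 = 35

5^2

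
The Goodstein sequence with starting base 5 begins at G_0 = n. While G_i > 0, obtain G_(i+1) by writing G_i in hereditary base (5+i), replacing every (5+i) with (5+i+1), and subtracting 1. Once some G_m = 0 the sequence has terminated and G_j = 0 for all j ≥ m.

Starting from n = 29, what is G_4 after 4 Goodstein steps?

29 —HB5→ 5^2 + 4 —bump→ 6^2 + 4 = 40 —(−1)→ 39
39 —HB6→ 6^2 + 3 —bump→ 7^2 + 3 = 52 —(−1)→ 51
51 —HB7→ 7^2 + 2 —bump→ 8^2 + 2 = 66 —(−1)→ 65
65 —HB8→ 8^2 + 1 —bump→ 9^2 + 1 = 82 —(−1)→ 81
81 —HB9→ 9^2 —bump→ 10^2 = 100 —(−1)→ 99

81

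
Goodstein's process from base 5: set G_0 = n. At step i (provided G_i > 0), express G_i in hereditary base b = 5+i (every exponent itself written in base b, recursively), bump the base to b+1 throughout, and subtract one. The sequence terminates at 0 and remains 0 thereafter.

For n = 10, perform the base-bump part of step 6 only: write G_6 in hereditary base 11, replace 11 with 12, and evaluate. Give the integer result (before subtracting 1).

12

G_0=10  [base 5] 2·5  →[5↦6]→  2·6 = 12  −1 ⇒ G_1=11
G_1=11  [base 6] 6 + 5  →[6↦7]→  7 + 5 = 12  −1 ⇒ G_2=11
G_2=11  [base 7] 7 + 4  →[7↦8]→  8 + 4 = 12  −1 ⇒ G_3=11
G_3=11  [base 8] 8 + 3  →[8↦9]→  9 + 3 = 12  −1 ⇒ G_4=11
G_4=11  [base 9] 9 + 2  →[9↦10]→  10 + 2 = 12  −1 ⇒ G_5=11
G_5=11  [base 10] 10 + 1  →[10↦11]→  11 + 1 = 12  −1 ⇒ G_6=11
G_6=11  [base 11] 11  →[11↦12]→  12 = 12  −1 ⇒ G_7=11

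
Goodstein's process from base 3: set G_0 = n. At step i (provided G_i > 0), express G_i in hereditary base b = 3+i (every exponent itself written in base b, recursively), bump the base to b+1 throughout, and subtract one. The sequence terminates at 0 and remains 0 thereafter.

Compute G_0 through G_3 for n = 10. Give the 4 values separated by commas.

i=0: 10 = 3^2 + 1 (b=3); 3→4: 4^2 + 1 = 17; 17−1 = 16
i=1: 16 = 4^2 (b=4); 4→5: 5^2 = 25; 25−1 = 24
i=2: 24 = 4·5 + 4 (b=5); 5→6: 4·6 + 4 = 28; 28−1 = 27

10, 16, 24, 27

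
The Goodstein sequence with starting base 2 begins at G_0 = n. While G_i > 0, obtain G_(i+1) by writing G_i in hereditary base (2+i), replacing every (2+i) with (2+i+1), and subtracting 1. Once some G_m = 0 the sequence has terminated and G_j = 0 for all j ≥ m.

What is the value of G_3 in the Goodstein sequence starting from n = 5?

G_0 = 5. HB_2(5) = 2^2 + 1. Bump = 28. G_1 = 27.
G_1 = 27. HB_3(27) = 3^3. Bump = 256. G_2 = 255.
G_2 = 255. HB_4(255) = 3·4^3 + 3·4^2 + 3·4 + 3. Bump = 468. G_3 = 467.

467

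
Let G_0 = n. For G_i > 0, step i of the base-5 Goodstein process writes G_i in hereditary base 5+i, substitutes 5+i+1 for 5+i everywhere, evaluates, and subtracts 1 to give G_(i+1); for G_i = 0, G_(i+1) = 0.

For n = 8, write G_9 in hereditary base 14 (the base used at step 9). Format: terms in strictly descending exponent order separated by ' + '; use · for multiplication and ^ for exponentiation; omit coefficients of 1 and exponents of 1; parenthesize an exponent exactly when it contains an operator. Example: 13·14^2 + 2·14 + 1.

base 5: 8 = 5 + 3; at 6: 6 + 3 = 9; next = 8
base 6: 8 = 6 + 2; at 7: 7 + 2 = 9; next = 8
base 7: 8 = 7 + 1; at 8: 8 + 1 = 9; next = 8
base 8: 8 = 8; at 9: 9 = 9; next = 8
base 9: 8 = 8; at 10: 8 = 8; next = 7
base 10: 7 = 7; at 11: 7 = 7; next = 6
base 11: 6 = 6; at 12: 6 = 6; next = 5
base 12: 5 = 5; at 13: 5 = 5; next = 4
base 13: 4 = 4; at 14: 4 = 4; next = 3

3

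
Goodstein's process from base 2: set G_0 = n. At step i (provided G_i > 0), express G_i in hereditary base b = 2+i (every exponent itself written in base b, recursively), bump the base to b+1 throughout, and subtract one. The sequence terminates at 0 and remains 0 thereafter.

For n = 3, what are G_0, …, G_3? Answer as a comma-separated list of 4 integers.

G_0=3  [base 2] 2 + 1  →[2↦3]→  3 + 1 = 4  −1 ⇒ G_1=3
G_1=3  [base 3] 3  →[3↦4]→  4 = 4  −1 ⇒ G_2=3
G_2=3  [base 4] 3  →[4↦5]→  3 = 3  −1 ⇒ G_3=2

3, 3, 3, 2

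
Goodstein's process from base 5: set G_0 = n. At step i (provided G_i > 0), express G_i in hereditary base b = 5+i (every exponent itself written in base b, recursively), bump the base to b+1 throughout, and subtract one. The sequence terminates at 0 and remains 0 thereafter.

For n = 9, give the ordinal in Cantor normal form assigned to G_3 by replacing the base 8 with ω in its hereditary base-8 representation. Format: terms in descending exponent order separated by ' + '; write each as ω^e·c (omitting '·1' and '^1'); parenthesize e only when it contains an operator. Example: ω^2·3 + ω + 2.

G_0=9  [base 5] 5 + 4  →[5↦6]→  6 + 4 = 10  −1 ⇒ G_1=9
G_1=9  [base 6] 6 + 3  →[6↦7]→  7 + 3 = 10  −1 ⇒ G_2=9
G_2=9  [base 7] 7 + 2  →[7↦8]→  8 + 2 = 10  −1 ⇒ G_3=9
G_3=9  [base 8] 8 + 1  →[8↦9]→  9 + 1 = 10  −1 ⇒ G_4=9

ω + 1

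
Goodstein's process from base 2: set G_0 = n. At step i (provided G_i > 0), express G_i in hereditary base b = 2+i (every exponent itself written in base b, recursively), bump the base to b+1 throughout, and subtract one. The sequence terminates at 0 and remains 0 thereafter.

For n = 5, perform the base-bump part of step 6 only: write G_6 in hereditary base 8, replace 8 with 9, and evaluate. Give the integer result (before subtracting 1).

2455

base 2: 5 = 2^2 + 1; at 3: 3^3 + 1 = 28; next = 27
base 3: 27 = 3^3; at 4: 4^4 = 256; next = 255
base 4: 255 = 3·4^3 + 3·4^2 + 3·4 + 3; at 5: 3·5^3 + 3·5^2 + 3·5 + 3 = 468; next = 467
base 5: 467 = 3·5^3 + 3·5^2 + 3·5 + 2; at 6: 3·6^3 + 3·6^2 + 3·6 + 2 = 776; next = 775
base 6: 775 = 3·6^3 + 3·6^2 + 3·6 + 1; at 7: 3·7^3 + 3·7^2 + 3·7 + 1 = 1198; next = 1197
base 7: 1197 = 3·7^3 + 3·7^2 + 3·7; at 8: 3·8^3 + 3·8^2 + 3·8 = 1752; next = 1751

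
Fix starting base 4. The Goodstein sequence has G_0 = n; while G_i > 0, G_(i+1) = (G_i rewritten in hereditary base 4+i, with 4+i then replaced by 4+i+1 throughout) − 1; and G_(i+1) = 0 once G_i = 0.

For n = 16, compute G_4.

G_0=16  [base 4] 4^2  →[4↦5]→  5^2 = 25  −1 ⇒ G_1=24
G_1=24  [base 5] 4·5 + 4  →[5↦6]→  4·6 + 4 = 28  −1 ⇒ G_2=27
G_2=27  [base 6] 4·6 + 3  →[6↦7]→  4·7 + 3 = 31  −1 ⇒ G_3=30
G_3=30  [base 7] 4·7 + 2  →[7↦8]→  4·8 + 2 = 34  −1 ⇒ G_4=33
G_4=33  [base 8] 4·8 + 1  →[8↦9]→  4·9 + 1 = 37  −1 ⇒ G_5=36

33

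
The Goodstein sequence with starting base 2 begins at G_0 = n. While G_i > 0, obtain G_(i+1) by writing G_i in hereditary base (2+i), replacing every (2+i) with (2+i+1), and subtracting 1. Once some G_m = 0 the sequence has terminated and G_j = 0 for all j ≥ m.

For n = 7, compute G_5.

823543

step 0: 7 = 2^2 + 2 + 1; sub 3 for 2: 3^3 + 3 + 1; = 31; G_1 = 31−1 = 30
step 1: 30 = 3^3 + 3; sub 4 for 3: 4^4 + 4; = 260; G_2 = 260−1 = 259
step 2: 259 = 4^4 + 3; sub 5 for 4: 5^5 + 3; = 3128; G_3 = 3128−1 = 3127
step 3: 3127 = 5^5 + 2; sub 6 for 5: 6^6 + 2; = 46658; G_4 = 46658−1 = 46657
step 4: 46657 = 6^6 + 1; sub 7 for 6: 7^7 + 1; = 823544; G_5 = 823544−1 = 823543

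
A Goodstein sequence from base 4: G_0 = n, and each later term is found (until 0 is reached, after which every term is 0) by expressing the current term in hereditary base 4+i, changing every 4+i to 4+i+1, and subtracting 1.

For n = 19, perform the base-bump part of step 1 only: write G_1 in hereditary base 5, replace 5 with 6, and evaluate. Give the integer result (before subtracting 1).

38

i=0: 19 = 4^2 + 3 (b=4); 4→5: 5^2 + 3 = 28; 28−1 = 27
i=1: 27 = 5^2 + 2 (b=5); 5→6: 6^2 + 2 = 38; 38−1 = 37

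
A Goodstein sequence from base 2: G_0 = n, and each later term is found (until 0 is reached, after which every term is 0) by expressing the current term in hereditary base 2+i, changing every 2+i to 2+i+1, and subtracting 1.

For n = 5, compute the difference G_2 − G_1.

228

[0] 5 ≡ 2^2 + 1 (base 2). Lift 3: 28. −1: 27.
[1] 27 ≡ 3^3 (base 3). Lift 4: 256. −1: 255.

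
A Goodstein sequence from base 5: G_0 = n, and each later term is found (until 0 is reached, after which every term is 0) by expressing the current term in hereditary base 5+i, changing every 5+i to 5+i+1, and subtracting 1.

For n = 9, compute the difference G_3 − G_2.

base 5: 9 = 5 + 4; at 6: 6 + 4 = 10; next = 9
base 6: 9 = 6 + 3; at 7: 7 + 3 = 10; next = 9
base 7: 9 = 7 + 2; at 8: 8 + 2 = 10; next = 9

0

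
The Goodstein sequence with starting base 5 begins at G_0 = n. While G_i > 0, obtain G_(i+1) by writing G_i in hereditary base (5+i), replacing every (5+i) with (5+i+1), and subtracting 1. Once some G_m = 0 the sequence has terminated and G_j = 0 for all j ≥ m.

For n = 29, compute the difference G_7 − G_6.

i=0: 29 = 5^2 + 4 (b=5); 5→6: 6^2 + 4 = 40; 40−1 = 39
i=1: 39 = 6^2 + 3 (b=6); 6→7: 7^2 + 3 = 52; 52−1 = 51
i=2: 51 = 7^2 + 2 (b=7); 7→8: 8^2 + 2 = 66; 66−1 = 65
i=3: 65 = 8^2 + 1 (b=8); 8→9: 9^2 + 1 = 82; 82−1 = 81
i=4: 81 = 9^2 (b=9); 9→10: 10^2 = 100; 100−1 = 99
i=5: 99 = 9·10 + 9 (b=10); 10→11: 9·11 + 9 = 108; 108−1 = 107
i=6: 107 = 9·11 + 8 (b=11); 11→12: 9·12 + 8 = 116; 116−1 = 115

8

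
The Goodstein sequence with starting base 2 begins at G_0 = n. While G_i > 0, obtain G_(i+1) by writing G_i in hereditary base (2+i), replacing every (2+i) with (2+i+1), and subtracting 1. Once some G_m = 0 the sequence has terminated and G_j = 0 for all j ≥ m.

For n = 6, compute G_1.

29

base 2: 6 = 2^2 + 2; at 3: 3^3 + 3 = 30; next = 29
base 3: 29 = 3^3 + 2; at 4: 4^4 + 2 = 258; next = 257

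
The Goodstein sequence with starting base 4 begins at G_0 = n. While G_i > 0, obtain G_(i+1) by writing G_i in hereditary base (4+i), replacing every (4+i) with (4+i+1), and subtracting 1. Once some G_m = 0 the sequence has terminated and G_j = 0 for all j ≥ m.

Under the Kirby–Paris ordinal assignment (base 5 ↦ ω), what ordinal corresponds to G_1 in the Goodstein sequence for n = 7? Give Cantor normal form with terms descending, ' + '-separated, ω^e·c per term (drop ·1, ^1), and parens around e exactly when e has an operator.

ω + 2

i=0: 7 = 4 + 3 (b=4); 4→5: 5 + 3 = 8; 8−1 = 7
i=1: 7 = 5 + 2 (b=5); 5→6: 6 + 2 = 8; 8−1 = 7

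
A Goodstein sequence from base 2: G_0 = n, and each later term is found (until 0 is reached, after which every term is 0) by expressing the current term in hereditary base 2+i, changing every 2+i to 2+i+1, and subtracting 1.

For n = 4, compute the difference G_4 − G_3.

23

4 —HB2→ 2^2 —bump→ 3^3 = 27 —(−1)→ 26
26 —HB3→ 2·3^2 + 2·3 + 2 —bump→ 2·4^2 + 2·4 + 2 = 42 —(−1)→ 41
41 —HB4→ 2·4^2 + 2·4 + 1 —bump→ 2·5^2 + 2·5 + 1 = 61 —(−1)→ 60
60 —HB5→ 2·5^2 + 2·5 —bump→ 2·6^2 + 2·6 = 84 —(−1)→ 83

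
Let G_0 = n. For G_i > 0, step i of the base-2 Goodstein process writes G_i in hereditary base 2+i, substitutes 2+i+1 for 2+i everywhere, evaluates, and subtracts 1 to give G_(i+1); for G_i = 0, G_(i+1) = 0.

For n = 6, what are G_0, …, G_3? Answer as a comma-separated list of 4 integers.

6, 29, 257, 3125

6 —HB2→ 2^2 + 2 —bump→ 3^3 + 3 = 30 —(−1)→ 29
29 —HB3→ 3^3 + 2 —bump→ 4^4 + 2 = 258 —(−1)→ 257
257 —HB4→ 4^4 + 1 —bump→ 5^5 + 1 = 3126 —(−1)→ 3125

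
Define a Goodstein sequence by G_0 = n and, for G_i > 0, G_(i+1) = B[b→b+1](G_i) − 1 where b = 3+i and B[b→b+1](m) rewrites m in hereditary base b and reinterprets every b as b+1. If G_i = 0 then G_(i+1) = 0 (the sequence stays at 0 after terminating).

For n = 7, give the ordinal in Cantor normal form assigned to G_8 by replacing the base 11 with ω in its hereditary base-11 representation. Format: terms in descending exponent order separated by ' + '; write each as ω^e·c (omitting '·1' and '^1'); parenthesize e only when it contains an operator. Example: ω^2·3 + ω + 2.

7 —HB3→ 2·3 + 1 —bump→ 2·4 + 1 = 9 —(−1)→ 8
8 —HB4→ 2·4 —bump→ 2·5 = 10 —(−1)→ 9
9 —HB5→ 5 + 4 —bump→ 6 + 4 = 10 —(−1)→ 9
9 —HB6→ 6 + 3 —bump→ 7 + 3 = 10 —(−1)→ 9
9 —HB7→ 7 + 2 —bump→ 8 + 2 = 10 —(−1)→ 9
9 —HB8→ 8 + 1 —bump→ 9 + 1 = 10 —(−1)→ 9
9 —HB9→ 9 —bump→ 10 = 10 —(−1)→ 9
9 —HB10→ 9 —bump→ 9 = 9 —(−1)→ 8
8 —HB11→ 8 —bump→ 8 = 8 —(−1)→ 7

8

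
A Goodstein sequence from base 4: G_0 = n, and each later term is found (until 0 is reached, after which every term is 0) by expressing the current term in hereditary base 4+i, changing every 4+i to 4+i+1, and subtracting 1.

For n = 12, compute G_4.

(0) 12|_4 = 3·4 ↦ 3·5|_5 = 15 ⇒ 14
(1) 14|_5 = 2·5 + 4 ↦ 2·6 + 4|_6 = 16 ⇒ 15
(2) 15|_6 = 2·6 + 3 ↦ 2·7 + 3|_7 = 17 ⇒ 16
(3) 16|_7 = 2·7 + 2 ↦ 2·8 + 2|_8 = 18 ⇒ 17
(4) 17|_8 = 2·8 + 1 ↦ 2·9 + 1|_9 = 19 ⇒ 18

17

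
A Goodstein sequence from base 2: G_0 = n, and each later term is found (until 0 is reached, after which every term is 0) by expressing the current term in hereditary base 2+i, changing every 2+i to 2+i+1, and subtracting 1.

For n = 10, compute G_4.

[0] 10 ≡ 2^(2 + 1) + 2 (base 2). Lift 3: 84. −1: 83.
[1] 83 ≡ 3^(3 + 1) + 2 (base 3). Lift 4: 1026. −1: 1025.
[2] 1025 ≡ 4^(4 + 1) + 1 (base 4). Lift 5: 15626. −1: 15625.
[3] 15625 ≡ 5^(5 + 1) (base 5). Lift 6: 279936. −1: 279935.
[4] 279935 ≡ 5·6^6 + 5·6^5 + 5·6^4 + 5·6^3 + 5·6^2 + 5·6 + 5 (base 6). Lift 7: 4215755. −1: 4215754.

279935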